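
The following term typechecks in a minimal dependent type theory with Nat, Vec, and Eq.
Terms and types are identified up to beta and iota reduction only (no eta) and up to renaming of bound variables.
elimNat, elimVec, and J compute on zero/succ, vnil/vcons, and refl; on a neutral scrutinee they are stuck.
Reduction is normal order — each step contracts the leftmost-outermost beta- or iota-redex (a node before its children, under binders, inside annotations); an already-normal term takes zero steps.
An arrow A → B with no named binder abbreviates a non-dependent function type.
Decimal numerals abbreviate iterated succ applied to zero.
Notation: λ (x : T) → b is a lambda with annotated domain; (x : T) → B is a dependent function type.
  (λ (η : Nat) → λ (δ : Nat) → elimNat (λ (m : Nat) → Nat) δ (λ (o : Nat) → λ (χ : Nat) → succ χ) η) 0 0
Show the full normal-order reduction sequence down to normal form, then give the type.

reduction (normal order):
  (λ (η : Nat) → λ (δ : Nat) → elimNat (λ (m : Nat) → Nat) δ (λ (o : Nat) → λ (χ : Nat) → succ χ) η) 0 0
  ~> (λ (η : Nat) → elimNat (λ (δ : Nat) → Nat) η (λ (m : Nat) → λ (o : Nat) → succ o) 0) 0
  ~> elimNat (λ (η : Nat) → Nat) 0 (λ (δ : Nat) → λ (m : Nat) → succ m) 0
  ~> 0
the term's type:
  Nat


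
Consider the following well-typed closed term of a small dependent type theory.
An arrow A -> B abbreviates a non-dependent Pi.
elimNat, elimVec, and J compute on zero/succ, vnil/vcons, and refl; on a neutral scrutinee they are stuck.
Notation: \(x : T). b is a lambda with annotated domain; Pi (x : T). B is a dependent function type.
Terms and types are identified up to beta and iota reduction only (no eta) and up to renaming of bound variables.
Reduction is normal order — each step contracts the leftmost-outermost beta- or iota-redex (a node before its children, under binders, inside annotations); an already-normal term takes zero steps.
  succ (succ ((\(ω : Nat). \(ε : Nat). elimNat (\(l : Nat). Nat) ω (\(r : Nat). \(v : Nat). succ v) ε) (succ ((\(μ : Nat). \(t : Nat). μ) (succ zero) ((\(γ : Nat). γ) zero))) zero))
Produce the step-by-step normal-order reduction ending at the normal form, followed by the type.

reduction (normal order):
  succ (succ ((\(ω : Nat). \(ε : Nat). elimNat (\(l : Nat). Nat) ω (\(r : Nat). \(v : Nat). succ v) ε) (succ ((\(μ : Nat). \(t : Nat). μ) (succ zero) ((\(γ : Nat). γ) zero))) zero))
  ~> succ (succ ((\(ω : Nat). elimNat (\(ε : Nat). Nat) (succ ((\(l : Nat). \(r : Nat). l) (succ zero) ((\(v : Nat). v) zero))) (\(μ : Nat). \(t : Nat). succ t) ω) zero))
  ~> succ (succ (elimNat (\(ω : Nat). Nat) (succ ((\(ε : Nat). \(l : Nat). ε) (succ zero) ((\(r : Nat). r) zero))) (\(v : Nat). \(μ : Nat). succ μ) zero))
  ~> succ (succ (succ ((\(ω : Nat). \(ε : Nat). ω) (succ zero) ((\(l : Nat). l) zero))))
  ~> succ (succ (succ ((\(ω : Nat). succ zero) ((\(ε : Nat). ε) zero))))
  ~> succ (succ (succ (succ zero)))
inferred type:
  Nat


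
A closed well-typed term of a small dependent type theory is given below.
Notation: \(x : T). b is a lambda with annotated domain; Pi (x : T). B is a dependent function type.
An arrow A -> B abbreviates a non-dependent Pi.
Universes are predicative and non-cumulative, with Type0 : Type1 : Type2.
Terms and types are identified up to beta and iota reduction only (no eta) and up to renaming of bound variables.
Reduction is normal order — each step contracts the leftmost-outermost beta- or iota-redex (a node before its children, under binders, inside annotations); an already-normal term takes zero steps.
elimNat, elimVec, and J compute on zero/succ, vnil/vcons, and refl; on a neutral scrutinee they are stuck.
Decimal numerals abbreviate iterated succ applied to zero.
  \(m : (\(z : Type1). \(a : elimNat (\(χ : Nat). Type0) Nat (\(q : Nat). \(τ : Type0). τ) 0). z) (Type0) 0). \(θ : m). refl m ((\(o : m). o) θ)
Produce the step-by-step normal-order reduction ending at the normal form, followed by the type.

reduction (normal order):
  \(m : (\(z : Type1). \(a : elimNat (\(χ : Nat). Type0) Nat (\(q : Nat). \(τ : Type0). τ) 0). z) (Type0) 0). \(θ : m). refl m ((\(o : m). o) θ)
  ~> \(m : (\(z : elimNat (\(a : Nat). Type0) Nat (\(χ : Nat). \(q : Type0). q) 0). Type0) 0). \(τ : m). refl m ((\(θ : m). θ) τ)
  ~> \(m : Type0). \(z : m). refl m ((\(a : m). a) z)
  ~> \(m : Type0). \(z : m). refl m z
inferred type:
  Pi (m : Type0). Pi (z : m). Eq m z z


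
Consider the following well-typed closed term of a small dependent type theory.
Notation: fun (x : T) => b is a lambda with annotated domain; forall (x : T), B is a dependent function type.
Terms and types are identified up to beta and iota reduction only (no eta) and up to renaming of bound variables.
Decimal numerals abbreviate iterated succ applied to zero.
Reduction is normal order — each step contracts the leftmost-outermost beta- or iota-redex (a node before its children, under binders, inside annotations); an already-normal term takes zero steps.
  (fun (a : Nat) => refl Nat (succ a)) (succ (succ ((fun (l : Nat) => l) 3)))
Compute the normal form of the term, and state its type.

reduced normal form:
  refl Nat 6
inferred type:
  Eq Nat 6 6
observation: the first redex contracted is a beta-redex; the normal form is reached in 2 normal-order steps.


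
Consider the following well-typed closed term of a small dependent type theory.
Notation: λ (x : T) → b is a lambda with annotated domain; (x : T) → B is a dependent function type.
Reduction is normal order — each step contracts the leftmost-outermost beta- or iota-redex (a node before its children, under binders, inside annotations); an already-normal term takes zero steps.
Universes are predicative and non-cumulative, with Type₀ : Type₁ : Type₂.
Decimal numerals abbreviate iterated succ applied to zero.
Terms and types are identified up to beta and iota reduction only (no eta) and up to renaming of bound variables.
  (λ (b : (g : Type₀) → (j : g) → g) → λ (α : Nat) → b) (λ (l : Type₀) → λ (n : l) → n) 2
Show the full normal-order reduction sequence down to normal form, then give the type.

reduction (normal order):
  (λ (b : (g : Type₀) → (j : g) → g) → λ (α : Nat) → b) (λ (l : Type₀) → λ (n : l) → n) 2
  ~> (λ (b : Nat) → λ (g : Type₀) → λ (j : g) → j) 2
  ~> λ (b : Type₀) → λ (g : b) → g
inferred type:
  (b : Type₀) → (g : b) → b


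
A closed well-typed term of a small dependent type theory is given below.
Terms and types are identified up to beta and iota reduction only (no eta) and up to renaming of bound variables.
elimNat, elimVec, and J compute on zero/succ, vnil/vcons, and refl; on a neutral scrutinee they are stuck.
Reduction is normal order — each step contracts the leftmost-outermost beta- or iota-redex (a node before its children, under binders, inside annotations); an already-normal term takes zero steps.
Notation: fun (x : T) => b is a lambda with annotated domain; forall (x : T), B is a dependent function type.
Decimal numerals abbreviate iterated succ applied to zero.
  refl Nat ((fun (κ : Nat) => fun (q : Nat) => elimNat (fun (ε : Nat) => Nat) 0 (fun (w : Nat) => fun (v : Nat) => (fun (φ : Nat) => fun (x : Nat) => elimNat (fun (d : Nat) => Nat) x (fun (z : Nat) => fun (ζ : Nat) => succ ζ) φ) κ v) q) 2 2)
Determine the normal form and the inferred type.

resulting normal form:
  refl Nat 4
inferred type:
  Eq Nat 4 4


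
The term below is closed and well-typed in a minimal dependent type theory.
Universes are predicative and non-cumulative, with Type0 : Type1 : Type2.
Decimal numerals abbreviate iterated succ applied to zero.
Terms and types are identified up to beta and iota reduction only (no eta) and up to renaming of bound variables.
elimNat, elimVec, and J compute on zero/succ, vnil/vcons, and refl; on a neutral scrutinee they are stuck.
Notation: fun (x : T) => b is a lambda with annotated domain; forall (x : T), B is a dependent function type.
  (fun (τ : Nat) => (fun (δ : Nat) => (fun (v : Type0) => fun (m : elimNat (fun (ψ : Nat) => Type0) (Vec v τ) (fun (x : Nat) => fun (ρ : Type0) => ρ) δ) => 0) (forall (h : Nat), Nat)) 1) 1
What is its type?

inferred type:
  forall (τ : Vec (forall (δ : Nat), Nat) 1), Nat


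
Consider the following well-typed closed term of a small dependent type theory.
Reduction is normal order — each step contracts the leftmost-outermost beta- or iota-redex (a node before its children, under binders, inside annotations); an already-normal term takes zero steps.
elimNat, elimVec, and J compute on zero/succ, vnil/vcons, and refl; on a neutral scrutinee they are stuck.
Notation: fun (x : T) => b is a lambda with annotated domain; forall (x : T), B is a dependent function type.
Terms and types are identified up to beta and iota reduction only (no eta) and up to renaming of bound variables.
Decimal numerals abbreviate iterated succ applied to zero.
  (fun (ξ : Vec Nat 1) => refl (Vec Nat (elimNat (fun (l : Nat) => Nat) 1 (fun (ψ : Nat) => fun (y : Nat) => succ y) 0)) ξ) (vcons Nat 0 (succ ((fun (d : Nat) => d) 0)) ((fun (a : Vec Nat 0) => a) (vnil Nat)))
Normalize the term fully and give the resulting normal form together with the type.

normal form:
  refl (Vec Nat 1) (vcons Nat 0 1 (vnil Nat))
inferred type:
  Eq (Vec Nat 1) (vcons Nat 0 1 (vnil Nat)) (vcons Nat 0 1 (vnil Nat))


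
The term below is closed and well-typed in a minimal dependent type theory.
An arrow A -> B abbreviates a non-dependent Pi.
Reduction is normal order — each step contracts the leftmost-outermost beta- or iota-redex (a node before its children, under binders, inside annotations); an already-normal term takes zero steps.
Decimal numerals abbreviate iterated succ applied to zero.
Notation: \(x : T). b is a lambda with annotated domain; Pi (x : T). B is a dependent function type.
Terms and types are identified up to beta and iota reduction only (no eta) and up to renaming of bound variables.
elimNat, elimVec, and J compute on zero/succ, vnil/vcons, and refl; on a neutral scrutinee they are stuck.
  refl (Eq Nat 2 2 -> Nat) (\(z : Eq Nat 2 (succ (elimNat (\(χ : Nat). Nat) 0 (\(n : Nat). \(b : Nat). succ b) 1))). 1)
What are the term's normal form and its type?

reduced normal form:
  refl (Eq Nat 2 2 -> Nat) (\(z : Eq Nat 2 2). 1)
type:
  Eq (Eq Nat 2 2 -> Nat) (\(z : Eq Nat 2 2). 1) (\(χ : Eq Nat 2 2). 1)


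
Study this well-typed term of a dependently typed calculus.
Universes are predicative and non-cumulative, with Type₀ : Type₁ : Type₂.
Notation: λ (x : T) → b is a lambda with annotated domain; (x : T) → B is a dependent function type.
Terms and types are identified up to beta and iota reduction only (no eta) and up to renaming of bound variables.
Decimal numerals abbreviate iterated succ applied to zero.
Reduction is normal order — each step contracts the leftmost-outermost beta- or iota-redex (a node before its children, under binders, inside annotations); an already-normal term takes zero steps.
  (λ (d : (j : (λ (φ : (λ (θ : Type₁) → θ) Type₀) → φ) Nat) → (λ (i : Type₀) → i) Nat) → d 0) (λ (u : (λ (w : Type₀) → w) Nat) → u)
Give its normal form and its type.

reduced normal form:
  0
the term's type:
  Nat
observation: the term reaches its normal form after 2 normal-order steps.


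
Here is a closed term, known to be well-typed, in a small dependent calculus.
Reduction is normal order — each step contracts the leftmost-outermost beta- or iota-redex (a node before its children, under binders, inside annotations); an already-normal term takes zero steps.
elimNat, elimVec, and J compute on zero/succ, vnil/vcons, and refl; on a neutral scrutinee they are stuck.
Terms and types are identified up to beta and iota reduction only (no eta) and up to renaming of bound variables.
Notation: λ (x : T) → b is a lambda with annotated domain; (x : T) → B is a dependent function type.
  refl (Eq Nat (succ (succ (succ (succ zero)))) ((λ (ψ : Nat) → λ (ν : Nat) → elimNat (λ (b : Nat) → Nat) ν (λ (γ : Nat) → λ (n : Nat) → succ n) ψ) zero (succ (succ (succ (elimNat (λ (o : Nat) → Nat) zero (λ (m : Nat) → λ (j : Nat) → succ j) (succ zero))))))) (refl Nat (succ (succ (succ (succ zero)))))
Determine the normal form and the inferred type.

normal form:
  refl (Eq Nat (succ (succ (succ (succ zero)))) (succ (succ (succ (succ zero))))) (refl Nat (succ (succ (succ (succ zero)))))
inferred type:
  Eq (Eq Nat (succ (succ (succ (succ zero)))) (succ (succ (succ (succ zero))))) (refl Nat (succ (succ (succ (succ zero))))) (refl Nat (succ (succ (succ (succ zero)))))


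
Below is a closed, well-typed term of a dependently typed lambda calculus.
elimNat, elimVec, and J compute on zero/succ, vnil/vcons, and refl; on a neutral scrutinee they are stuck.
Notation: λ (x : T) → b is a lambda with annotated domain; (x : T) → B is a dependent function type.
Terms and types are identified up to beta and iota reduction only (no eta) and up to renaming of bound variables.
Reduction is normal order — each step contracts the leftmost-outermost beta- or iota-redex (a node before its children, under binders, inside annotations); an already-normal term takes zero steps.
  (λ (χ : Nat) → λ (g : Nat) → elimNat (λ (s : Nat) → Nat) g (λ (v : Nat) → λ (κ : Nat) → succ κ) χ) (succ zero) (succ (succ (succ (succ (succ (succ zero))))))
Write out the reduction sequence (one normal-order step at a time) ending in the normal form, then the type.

normal-order reduction sequence:
  (λ (χ : Nat) → λ (g : Nat) → elimNat (λ (s : Nat) → Nat) g (λ (v : Nat) → λ (κ : Nat) → succ κ) χ) (succ zero) (succ (succ (succ (succ (succ (succ zero))))))
  ~> (λ (χ : Nat) → elimNat (λ (g : Nat) → Nat) χ (λ (s : Nat) → λ (v : Nat) → succ v) (succ zero)) (succ (succ (succ (succ (succ (succ zero))))))
  ~> elimNat (λ (χ : Nat) → Nat) (succ (succ (succ (succ (succ (succ zero)))))) (λ (g : Nat) → λ (s : Nat) → succ s) (succ zero)
  ~> (λ (χ : Nat) → λ (g : Nat) → succ g) zero (elimNat (λ (s : Nat) → Nat) (succ (succ (succ (succ (succ (succ zero)))))) (λ (v : Nat) → λ (κ : Nat) → succ κ) zero)
  ~> (λ (χ : Nat) → succ χ) (elimNat (λ (g : Nat) → Nat) (succ (succ (succ (succ (succ (succ zero)))))) (λ (s : Nat) → λ (v : Nat) → succ v) zero)
  ~> succ (elimNat (λ (χ : Nat) → Nat) (succ (succ (succ (succ (succ (succ zero)))))) (λ (g : Nat) → λ (s : Nat) → succ s) zero)
  ~> succ (succ (succ (succ (succ (succ (succ zero))))))
the term's type:
  Nat


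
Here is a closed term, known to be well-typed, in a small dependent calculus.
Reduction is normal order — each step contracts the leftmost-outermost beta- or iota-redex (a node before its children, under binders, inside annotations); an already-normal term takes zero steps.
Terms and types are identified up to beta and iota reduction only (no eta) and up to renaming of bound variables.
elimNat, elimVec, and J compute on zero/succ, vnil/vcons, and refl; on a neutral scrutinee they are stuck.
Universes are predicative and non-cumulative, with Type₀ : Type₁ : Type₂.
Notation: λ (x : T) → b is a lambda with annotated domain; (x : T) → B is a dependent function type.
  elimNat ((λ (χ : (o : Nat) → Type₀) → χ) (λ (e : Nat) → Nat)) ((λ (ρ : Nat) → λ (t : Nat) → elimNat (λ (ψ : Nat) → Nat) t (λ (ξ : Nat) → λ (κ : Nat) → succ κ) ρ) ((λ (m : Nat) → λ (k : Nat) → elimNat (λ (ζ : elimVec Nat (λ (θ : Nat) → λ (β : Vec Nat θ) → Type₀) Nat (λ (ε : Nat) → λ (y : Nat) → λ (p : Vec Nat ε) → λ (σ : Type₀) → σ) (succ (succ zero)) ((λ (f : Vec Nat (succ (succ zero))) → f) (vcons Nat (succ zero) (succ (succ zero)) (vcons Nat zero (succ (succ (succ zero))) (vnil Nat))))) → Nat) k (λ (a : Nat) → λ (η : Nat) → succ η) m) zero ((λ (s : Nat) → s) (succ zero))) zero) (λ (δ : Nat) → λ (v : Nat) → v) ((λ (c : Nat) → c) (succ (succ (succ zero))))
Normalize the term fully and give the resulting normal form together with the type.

resulting normal form:
  succ zero
the term's type:
  Nat


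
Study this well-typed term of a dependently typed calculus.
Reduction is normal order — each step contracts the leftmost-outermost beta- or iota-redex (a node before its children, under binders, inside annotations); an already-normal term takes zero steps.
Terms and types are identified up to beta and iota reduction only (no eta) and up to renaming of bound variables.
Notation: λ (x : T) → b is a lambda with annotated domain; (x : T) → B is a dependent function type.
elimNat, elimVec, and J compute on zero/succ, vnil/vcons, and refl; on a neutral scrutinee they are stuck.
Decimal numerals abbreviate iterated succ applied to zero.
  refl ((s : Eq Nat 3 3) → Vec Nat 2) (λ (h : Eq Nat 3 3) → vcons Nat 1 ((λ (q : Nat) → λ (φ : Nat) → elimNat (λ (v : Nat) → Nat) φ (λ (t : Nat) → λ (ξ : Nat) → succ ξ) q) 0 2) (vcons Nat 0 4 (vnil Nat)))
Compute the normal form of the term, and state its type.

resulting normal form:
  refl ((s : Eq Nat 3 3) → Vec Nat 2) (λ (h : Eq Nat 3 3) → vcons Nat 1 2 (vcons Nat 0 4 (vnil Nat)))
type:
  Eq ((s : Eq Nat 3 3) → Vec Nat 2) (λ (h : Eq Nat 3 3) → vcons Nat 1 2 (vcons Nat 0 4 (vnil Nat))) (λ (q : Eq Nat 3 3) → vcons Nat 1 2 (vcons Nat 0 4 (vnil Nat)))
observation: contracting a beta-redex first, the term normalizes in 3 steps.


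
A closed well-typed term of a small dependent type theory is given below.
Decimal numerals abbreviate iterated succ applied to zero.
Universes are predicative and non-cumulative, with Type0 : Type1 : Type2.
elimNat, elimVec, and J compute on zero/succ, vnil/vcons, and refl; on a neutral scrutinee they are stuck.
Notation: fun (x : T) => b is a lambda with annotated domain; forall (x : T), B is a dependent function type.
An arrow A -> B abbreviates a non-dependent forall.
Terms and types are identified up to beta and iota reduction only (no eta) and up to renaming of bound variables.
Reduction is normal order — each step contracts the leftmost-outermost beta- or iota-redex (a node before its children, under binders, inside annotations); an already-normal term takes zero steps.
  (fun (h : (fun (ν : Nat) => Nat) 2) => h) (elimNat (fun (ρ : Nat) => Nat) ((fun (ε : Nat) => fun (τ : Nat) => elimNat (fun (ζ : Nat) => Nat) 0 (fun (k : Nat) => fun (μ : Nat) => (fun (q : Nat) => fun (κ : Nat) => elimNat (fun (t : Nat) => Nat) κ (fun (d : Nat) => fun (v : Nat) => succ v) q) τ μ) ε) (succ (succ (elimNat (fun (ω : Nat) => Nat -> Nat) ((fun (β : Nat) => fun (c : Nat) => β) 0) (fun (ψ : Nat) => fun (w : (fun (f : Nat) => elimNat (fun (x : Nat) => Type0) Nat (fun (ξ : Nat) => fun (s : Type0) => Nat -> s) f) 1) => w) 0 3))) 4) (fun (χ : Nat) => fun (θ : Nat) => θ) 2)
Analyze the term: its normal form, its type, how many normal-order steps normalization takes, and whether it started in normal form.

resulting normal form:
  8
inferred type:
  Nat
steps to reach normal form (normal order): 65
started in normal form: no
first contracted redex: a beta-redex


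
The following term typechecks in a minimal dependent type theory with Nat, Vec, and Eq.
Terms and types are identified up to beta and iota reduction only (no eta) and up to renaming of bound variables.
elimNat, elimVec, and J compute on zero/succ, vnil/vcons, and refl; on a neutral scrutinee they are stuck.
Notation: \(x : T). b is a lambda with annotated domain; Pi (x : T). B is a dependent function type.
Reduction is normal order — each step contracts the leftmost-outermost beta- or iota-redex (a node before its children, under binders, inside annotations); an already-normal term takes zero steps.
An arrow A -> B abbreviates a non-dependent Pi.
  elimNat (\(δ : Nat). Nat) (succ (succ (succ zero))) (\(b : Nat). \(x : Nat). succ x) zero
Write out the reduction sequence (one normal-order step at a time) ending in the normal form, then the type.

normal-order reduction sequence:
  elimNat (\(δ : Nat). Nat) (succ (succ (succ zero))) (\(b : Nat). \(x : Nat). succ x) zero
  ~> succ (succ (succ zero))
inferred type:
  Nat


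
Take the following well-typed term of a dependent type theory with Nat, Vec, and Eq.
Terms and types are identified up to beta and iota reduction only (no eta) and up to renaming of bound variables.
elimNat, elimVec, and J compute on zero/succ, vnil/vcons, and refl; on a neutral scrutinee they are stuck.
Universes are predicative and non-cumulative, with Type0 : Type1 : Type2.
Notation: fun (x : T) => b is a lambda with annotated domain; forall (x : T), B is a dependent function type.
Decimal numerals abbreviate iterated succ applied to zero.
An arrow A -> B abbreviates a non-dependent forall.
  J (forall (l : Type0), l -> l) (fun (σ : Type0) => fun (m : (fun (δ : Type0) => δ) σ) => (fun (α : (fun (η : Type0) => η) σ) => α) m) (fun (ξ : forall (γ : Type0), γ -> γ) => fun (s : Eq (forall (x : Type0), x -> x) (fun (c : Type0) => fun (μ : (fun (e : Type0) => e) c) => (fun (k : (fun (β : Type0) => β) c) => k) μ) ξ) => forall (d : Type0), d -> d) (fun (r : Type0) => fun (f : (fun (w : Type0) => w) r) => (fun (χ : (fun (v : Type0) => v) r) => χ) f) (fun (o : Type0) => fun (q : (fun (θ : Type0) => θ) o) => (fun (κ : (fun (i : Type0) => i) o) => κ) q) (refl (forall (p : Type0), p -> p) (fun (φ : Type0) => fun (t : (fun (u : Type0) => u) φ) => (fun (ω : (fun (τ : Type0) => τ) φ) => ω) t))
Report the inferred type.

the term's type:
  forall (l : Type0), l -> l


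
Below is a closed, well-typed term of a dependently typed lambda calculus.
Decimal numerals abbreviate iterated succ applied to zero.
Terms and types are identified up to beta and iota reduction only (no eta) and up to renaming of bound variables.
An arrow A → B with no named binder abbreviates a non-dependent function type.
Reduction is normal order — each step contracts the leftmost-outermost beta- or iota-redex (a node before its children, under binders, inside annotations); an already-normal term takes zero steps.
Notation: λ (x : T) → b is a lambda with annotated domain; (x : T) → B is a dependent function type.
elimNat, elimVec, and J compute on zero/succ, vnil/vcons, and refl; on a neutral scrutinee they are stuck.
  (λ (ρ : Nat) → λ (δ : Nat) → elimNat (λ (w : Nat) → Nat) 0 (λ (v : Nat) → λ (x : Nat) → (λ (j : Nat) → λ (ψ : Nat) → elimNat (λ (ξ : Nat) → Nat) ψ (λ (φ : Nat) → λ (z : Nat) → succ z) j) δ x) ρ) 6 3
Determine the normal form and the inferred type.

resulting normal form:
  18
inferred type:
  Nat
observation: the first redex contracted is a beta-redex; the normal form is reached in 93 normal-order steps.


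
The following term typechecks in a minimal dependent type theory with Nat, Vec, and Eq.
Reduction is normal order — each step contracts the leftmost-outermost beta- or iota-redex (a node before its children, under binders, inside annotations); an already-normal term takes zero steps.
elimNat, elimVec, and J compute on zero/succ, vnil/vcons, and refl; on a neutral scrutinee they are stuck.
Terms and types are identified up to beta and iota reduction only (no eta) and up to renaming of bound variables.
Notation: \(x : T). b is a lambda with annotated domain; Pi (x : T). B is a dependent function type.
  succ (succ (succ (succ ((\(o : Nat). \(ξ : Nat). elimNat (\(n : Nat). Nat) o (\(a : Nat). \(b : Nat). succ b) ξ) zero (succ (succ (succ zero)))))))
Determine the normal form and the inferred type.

reduced normal form:
  succ (succ (succ (succ (succ (succ (succ zero))))))
type:
  Nat
observation: the term reaches its normal form after 12 normal-order steps.


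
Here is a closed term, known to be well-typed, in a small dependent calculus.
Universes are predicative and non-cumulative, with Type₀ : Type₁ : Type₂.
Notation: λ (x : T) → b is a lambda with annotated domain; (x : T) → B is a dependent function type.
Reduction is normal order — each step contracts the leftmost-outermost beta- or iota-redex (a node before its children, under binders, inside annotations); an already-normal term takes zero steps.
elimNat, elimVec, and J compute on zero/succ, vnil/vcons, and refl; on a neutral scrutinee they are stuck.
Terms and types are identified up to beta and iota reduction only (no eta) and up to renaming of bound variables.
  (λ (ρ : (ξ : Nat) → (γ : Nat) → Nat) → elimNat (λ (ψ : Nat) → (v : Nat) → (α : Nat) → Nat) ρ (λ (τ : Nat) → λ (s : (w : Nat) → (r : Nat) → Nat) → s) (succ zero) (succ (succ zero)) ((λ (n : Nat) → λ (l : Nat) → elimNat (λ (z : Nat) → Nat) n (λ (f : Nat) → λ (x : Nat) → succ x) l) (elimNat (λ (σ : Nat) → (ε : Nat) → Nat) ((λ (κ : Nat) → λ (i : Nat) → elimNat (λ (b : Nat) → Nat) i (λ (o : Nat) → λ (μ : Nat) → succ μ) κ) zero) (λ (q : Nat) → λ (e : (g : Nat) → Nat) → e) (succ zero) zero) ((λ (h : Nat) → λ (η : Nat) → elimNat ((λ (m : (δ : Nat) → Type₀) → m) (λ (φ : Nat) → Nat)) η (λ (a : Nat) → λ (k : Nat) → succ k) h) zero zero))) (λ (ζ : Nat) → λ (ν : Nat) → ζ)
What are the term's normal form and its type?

reduced normal form:
  succ (succ zero)
inferred type:
  Nat


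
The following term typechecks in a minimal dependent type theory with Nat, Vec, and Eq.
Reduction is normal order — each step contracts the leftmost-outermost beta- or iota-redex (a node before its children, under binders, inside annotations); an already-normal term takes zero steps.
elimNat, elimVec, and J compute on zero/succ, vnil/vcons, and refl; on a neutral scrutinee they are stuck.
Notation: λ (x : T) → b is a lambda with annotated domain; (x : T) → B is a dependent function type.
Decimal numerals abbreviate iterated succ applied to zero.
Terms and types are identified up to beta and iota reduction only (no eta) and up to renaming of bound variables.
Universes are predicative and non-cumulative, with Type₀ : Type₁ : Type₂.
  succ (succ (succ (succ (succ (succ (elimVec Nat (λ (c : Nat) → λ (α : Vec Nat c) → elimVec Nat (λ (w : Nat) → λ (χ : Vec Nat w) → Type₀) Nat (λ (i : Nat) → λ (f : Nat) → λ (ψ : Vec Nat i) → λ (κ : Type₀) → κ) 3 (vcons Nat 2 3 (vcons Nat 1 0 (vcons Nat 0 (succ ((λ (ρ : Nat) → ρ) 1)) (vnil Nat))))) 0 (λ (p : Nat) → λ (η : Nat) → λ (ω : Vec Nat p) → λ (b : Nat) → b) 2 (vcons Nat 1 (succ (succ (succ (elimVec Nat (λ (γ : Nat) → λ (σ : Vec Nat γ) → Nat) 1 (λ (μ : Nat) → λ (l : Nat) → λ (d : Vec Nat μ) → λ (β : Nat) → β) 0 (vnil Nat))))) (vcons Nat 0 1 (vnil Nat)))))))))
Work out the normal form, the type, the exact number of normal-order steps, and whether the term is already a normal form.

resulting normal form:
  6
the term's type:
  Nat
reduction steps (normal order): 11
started in normal form: no
first contracted redex: an elimVec iota-redex


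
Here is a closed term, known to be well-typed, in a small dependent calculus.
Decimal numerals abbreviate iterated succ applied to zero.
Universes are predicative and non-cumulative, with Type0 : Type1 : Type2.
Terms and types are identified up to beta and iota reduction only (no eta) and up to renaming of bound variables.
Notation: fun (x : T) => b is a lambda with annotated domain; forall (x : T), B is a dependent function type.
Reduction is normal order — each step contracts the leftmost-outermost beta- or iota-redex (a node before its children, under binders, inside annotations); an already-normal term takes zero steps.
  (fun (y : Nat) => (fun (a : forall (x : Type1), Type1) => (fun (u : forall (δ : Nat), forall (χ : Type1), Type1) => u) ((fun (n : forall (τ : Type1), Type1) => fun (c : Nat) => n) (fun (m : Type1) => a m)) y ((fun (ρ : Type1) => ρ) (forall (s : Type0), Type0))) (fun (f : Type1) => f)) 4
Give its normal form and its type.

reduced normal form:
  forall (y : Type0), Type0
type:
  Type1
observation: 8 normal-order steps separate the term from its normal form.


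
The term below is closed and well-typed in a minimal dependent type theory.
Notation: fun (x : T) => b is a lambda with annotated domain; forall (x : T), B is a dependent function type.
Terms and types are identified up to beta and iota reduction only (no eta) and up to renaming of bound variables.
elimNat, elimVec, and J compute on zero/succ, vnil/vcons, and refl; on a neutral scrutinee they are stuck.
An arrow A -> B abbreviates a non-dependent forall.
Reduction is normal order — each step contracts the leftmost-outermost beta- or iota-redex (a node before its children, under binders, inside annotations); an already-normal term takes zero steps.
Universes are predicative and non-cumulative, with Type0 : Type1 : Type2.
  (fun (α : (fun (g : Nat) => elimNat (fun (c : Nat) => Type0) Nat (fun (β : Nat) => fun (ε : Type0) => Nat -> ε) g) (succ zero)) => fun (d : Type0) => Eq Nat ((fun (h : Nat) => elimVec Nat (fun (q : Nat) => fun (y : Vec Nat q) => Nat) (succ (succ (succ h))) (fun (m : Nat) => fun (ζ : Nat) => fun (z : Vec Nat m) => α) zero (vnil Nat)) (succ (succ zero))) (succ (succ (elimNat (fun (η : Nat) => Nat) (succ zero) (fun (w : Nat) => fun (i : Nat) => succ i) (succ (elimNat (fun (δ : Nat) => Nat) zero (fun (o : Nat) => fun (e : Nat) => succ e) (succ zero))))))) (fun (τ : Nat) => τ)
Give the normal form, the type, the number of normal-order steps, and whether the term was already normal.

normal form:
  fun (α : Type0) => Eq Nat (succ (succ (succ (succ (succ zero))))) (succ (succ (succ (succ (succ zero)))))
the term's type:
  Type0 -> Type0
steps to reach normal form (normal order): 14
already normal: no
first redex: a beta-redex


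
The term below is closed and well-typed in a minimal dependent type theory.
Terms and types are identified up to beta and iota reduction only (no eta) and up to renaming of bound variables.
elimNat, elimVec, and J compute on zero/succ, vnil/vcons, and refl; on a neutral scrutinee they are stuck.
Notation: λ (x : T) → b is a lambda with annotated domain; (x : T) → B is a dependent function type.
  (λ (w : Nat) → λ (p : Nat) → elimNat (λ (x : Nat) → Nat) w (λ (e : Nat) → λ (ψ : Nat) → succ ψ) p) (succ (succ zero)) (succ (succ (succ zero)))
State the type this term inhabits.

type:
  Nat


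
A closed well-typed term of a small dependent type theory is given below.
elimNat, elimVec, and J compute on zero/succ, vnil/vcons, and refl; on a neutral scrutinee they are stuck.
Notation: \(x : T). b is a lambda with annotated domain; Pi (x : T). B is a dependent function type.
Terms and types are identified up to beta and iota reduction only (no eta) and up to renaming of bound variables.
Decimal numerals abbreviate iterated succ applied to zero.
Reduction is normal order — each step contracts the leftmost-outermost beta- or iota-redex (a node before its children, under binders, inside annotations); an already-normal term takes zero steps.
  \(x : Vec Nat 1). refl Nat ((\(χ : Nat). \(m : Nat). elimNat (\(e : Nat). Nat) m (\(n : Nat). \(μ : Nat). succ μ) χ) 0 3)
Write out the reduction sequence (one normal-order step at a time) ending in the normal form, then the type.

reduction (normal order):
  \(x : Vec Nat 1). refl Nat ((\(χ : Nat). \(m : Nat). elimNat (\(e : Nat). Nat) m (\(n : Nat). \(μ : Nat). succ μ) χ) 0 3)
  ~> \(x : Vec Nat 1). refl Nat ((\(χ : Nat). elimNat (\(m : Nat). Nat) χ (\(e : Nat). \(n : Nat). succ n) 0) 3)
  ~> \(x : Vec Nat 1). refl Nat (elimNat (\(χ : Nat). Nat) 3 (\(m : Nat). \(e : Nat). succ e) 0)
  ~> \(x : Vec Nat 1). refl Nat 3
the term's type:
  Pi (x : Vec Nat 1). Eq Nat 3 3


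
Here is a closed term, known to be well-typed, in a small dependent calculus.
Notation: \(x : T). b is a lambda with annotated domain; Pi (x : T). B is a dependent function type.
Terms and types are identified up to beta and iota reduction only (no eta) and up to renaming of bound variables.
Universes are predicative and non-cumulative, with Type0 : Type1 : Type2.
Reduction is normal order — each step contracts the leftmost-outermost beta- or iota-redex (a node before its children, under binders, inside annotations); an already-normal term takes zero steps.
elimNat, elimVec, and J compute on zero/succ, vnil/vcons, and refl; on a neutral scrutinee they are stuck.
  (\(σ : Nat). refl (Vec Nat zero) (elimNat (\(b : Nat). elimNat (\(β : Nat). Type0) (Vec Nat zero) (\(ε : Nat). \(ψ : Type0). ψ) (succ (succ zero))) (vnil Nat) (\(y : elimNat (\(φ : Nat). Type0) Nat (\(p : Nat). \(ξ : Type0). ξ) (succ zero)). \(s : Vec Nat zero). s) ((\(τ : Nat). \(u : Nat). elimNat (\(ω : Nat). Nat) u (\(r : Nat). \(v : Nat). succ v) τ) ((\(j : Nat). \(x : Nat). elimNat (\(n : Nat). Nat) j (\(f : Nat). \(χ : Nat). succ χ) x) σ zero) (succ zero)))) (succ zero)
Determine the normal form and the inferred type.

reduced normal form:
  refl (Vec Nat zero) (vnil Nat)
inferred type:
  Eq (Vec Nat zero) (vnil Nat) (vnil Nat)
observation: contracting a beta-redex first, the term normalizes in 28 steps.


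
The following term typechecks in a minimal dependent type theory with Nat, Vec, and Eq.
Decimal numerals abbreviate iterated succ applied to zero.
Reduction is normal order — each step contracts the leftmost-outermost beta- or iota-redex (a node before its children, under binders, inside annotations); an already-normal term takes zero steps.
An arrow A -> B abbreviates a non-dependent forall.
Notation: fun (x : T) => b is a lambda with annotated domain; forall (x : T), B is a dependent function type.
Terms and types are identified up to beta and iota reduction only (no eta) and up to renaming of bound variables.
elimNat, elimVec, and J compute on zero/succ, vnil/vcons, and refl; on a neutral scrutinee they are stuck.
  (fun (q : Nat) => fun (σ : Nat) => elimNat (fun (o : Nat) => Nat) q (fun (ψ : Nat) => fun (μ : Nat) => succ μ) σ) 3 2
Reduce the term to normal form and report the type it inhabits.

reduced normal form:
  5
type:
  Nat


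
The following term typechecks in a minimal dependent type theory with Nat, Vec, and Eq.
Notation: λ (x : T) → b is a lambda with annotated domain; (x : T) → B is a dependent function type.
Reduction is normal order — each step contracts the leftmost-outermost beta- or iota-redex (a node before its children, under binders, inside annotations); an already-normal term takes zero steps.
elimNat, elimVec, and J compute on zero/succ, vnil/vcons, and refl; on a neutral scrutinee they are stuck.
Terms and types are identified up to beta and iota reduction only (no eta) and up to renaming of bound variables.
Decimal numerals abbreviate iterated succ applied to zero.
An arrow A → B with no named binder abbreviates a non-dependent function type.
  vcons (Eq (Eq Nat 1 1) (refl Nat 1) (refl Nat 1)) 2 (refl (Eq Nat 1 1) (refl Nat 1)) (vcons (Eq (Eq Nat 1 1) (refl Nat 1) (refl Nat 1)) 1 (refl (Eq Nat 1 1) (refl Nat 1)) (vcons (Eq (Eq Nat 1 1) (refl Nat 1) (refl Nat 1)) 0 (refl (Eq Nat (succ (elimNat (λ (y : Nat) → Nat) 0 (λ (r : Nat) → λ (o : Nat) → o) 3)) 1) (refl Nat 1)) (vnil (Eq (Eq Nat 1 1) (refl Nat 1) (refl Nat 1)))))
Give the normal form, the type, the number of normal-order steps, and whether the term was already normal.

normal form:
  vcons (Eq (Eq Nat 1 1) (refl Nat 1) (refl Nat 1)) 2 (refl (Eq Nat 1 1) (refl Nat 1)) (vcons (Eq (Eq Nat 1 1) (refl Nat 1) (refl Nat 1)) 1 (refl (Eq Nat 1 1) (refl Nat 1)) (vcons (Eq (Eq Nat 1 1) (refl Nat 1) (refl Nat 1)) 0 (refl (Eq Nat 1 1) (refl Nat 1)) (vnil (Eq (Eq Nat 1 1) (refl Nat 1) (refl Nat 1)))))
inferred type:
  Vec (Eq (Eq Nat 1 1) (refl Nat 1) (refl Nat 1)) 3
normal-order step count: 10
term was already normal: no
first redex: an elimNat iota-redex


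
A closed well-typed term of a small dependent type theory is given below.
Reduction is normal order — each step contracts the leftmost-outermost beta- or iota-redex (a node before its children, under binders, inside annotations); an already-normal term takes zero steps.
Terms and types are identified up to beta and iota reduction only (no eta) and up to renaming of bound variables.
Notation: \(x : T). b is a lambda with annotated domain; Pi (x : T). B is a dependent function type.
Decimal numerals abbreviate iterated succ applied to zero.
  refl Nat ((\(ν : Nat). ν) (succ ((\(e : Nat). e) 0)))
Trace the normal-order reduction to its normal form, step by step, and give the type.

normal-order reduction sequence:
  refl Nat ((\(ν : Nat). ν) (succ ((\(e : Nat). e) 0)))
  ~> refl Nat (succ ((\(ν : Nat). ν) 0))
  ~> refl Nat 1
inferred type:
  Eq Nat 1 1


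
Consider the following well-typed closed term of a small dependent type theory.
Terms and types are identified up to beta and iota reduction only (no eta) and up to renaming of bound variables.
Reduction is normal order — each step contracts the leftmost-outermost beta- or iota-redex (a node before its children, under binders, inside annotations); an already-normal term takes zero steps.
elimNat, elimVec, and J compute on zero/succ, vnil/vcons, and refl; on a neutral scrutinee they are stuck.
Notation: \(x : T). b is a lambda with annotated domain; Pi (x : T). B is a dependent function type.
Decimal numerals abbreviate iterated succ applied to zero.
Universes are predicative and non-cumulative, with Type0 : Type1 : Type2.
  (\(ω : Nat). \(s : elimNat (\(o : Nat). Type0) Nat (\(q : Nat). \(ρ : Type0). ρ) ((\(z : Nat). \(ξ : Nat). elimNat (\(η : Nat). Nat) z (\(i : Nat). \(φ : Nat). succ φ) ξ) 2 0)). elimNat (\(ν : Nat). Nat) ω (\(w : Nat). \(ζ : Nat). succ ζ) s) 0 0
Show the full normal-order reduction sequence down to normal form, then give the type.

normal-order reduction sequence:
  (\(ω : Nat). \(s : elimNat (\(o : Nat). Type0) Nat (\(q : Nat). \(ρ : Type0). ρ) ((\(z : Nat). \(ξ : Nat). elimNat (\(η : Nat). Nat) z (\(i : Nat). \(φ : Nat). succ φ) ξ) 2 0)). elimNat (\(ν : Nat). Nat) ω (\(w : Nat). \(ζ : Nat). succ ζ) s) 0 0
  ~> (\(ω : elimNat (\(s : Nat). Type0) Nat (\(o : Nat). \(q : Type0). q) ((\(ρ : Nat). \(z : Nat). elimNat (\(ξ : Nat). Nat) ρ (\(η : Nat). \(i : Nat). succ i) z) 2 0)). elimNat (\(φ : Nat). Nat) 0 (\(ν : Nat). \(w : Nat). succ w) ω) 0
  ~> elimNat (\(ω : Nat). Nat) 0 (\(s : Nat). \(o : Nat). succ o) 0
  ~> 0
the term's type:
  Nat


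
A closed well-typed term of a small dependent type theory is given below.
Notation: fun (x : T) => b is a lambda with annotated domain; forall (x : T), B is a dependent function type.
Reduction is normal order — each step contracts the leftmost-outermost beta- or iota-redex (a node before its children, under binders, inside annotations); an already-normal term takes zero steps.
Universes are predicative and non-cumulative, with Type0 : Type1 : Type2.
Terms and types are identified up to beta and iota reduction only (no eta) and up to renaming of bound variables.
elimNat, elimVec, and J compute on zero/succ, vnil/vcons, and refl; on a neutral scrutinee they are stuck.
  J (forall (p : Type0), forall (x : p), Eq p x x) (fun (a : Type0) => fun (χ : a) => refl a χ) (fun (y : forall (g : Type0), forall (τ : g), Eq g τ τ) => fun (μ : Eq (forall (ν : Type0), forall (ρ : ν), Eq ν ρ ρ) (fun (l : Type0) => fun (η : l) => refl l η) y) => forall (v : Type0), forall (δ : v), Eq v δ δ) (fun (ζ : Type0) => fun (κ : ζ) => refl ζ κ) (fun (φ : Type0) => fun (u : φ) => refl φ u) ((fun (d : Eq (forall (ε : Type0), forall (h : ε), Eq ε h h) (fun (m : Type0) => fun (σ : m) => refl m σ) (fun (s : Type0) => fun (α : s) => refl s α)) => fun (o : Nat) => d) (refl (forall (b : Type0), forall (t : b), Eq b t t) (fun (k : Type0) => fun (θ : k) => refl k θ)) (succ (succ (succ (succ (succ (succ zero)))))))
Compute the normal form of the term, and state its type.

normal form:
  fun (p : Type0) => fun (x : p) => refl p x
type:
  forall (p : Type0), forall (x : p), Eq p x x


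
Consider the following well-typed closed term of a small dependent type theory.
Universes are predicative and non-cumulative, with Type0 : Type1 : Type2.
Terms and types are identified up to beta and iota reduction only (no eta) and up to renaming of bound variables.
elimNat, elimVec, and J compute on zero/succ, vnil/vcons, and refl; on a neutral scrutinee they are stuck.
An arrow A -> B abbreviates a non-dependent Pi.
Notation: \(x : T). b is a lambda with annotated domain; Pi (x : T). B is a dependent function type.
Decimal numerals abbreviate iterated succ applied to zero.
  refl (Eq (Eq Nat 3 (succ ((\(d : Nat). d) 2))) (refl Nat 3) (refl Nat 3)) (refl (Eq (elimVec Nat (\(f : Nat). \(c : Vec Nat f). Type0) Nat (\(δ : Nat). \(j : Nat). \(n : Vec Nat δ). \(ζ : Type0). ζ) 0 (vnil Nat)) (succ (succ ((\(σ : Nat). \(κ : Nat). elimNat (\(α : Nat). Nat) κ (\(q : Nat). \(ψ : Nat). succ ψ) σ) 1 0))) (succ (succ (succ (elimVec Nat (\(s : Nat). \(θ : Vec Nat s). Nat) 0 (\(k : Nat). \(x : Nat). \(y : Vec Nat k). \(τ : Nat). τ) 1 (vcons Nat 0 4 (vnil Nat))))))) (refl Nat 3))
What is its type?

inferred type:
  Eq (Eq (Eq Nat 3 3) (refl Nat 3) (refl Nat 3)) (refl (Eq Nat 3 3) (refl Nat 3)) (refl (Eq Nat 3 3) (refl Nat 3))
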